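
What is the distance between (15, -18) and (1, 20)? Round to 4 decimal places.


d = sqrt((1-15)^2 + (20--18)^2) = 40.4969

40.4969


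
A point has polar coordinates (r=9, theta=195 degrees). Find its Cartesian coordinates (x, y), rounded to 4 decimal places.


x = 9 * cos(195) = -8.6933
y = 9 * sin(195) = -2.3294

(-8.6933, -2.3294)


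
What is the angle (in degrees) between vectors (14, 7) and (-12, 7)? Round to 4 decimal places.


dot = 14*-12 + 7*7 = -119
|u| = 15.6525, |v| = 13.8924
cos(angle) = -0.5472
angle = 123.1785 degrees

123.1785 degrees


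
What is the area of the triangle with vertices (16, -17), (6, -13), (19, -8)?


Area = |x1(y2-y3) + x2(y3-y1) + x3(y1-y2)| / 2
= |16*(-13--8) + 6*(-8--17) + 19*(-17--13)| / 2
= 51

51


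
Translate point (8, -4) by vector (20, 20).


Translation: (x+dx, y+dy) = (8+20, -4+20) = (28, 16)

(28, 16)


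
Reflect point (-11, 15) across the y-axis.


Reflection across y-axis: (x, y) -> (-x, y)
(-11, 15) -> (11, 15)

(11, 15)


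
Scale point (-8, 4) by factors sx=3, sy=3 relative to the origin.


Scaling: (x*sx, y*sy) = (-8*3, 4*3) = (-24, 12)

(-24, 12)


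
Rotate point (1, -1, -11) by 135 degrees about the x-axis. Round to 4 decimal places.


x' = 1
y' = -1*cos(135) - -11*sin(135) = 8.4853
z' = -1*sin(135) + -11*cos(135) = 7.0711

(1, 8.4853, 7.0711)


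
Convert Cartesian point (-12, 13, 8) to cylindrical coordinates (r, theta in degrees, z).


r = sqrt((-12)^2 + 13^2) = 17.6918
theta = atan2(13, -12) = 132.7094 deg
z = 8

r = 17.6918, theta = 132.7094 deg, z = 8


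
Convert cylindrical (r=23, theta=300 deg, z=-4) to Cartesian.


x = 23 * cos(300) = 11.5
y = 23 * sin(300) = -19.9186
z = -4

(11.5, -19.9186, -4)


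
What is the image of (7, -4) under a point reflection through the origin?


Reflection through origin: (x, y) -> (-x, -y)
(7, -4) -> (-7, 4)

(-7, 4)


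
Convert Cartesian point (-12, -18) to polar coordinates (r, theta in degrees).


r = sqrt((-12)^2 + (-18)^2) = 21.6333
theta = atan2(-18, -12) = 236.3099 degrees

r = 21.6333, theta = 236.3099 degrees


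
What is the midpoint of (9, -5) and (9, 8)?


Midpoint = ((9+9)/2, (-5+8)/2) = (9, 1.5)

(9, 1.5)


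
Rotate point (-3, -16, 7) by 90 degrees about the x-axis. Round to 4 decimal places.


x' = -3
y' = -16*cos(90) - 7*sin(90) = -7
z' = -16*sin(90) + 7*cos(90) = -16

(-3, -7, -16)


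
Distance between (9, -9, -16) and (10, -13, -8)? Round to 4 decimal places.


d = sqrt((10-9)^2 + (-13--9)^2 + (-8--16)^2) = 9

9


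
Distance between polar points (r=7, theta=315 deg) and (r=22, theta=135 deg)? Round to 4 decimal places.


d = sqrt(r1^2 + r2^2 - 2*r1*r2*cos(t2-t1))
d = sqrt(7^2 + 22^2 - 2*7*22*cos(135-315)) = 29

29


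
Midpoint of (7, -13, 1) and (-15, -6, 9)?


Midpoint = ((7+-15)/2, (-13+-6)/2, (1+9)/2) = (-4, -9.5, 5)

(-4, -9.5, 5)


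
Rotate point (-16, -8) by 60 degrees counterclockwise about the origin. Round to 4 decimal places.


x' = -16*cos(60) - -8*sin(60) = -1.0718
y' = -16*sin(60) + -8*cos(60) = -17.8564

(-1.0718, -17.8564)


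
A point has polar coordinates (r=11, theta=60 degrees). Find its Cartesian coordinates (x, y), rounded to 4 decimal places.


x = 11 * cos(60) = 5.5
y = 11 * sin(60) = 9.5263

(5.5, 9.5263)


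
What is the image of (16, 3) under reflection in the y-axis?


Reflection across y-axis: (x, y) -> (-x, y)
(16, 3) -> (-16, 3)

(-16, 3)


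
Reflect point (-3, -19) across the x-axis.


Reflection across x-axis: (x, y) -> (x, -y)
(-3, -19) -> (-3, 19)

(-3, 19)


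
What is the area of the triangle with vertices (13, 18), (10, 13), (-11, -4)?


Area = |x1(y2-y3) + x2(y3-y1) + x3(y1-y2)| / 2
= |13*(13--4) + 10*(-4-18) + -11*(18-13)| / 2
= 27

27


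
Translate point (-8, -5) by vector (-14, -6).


Translation: (x+dx, y+dy) = (-8+-14, -5+-6) = (-22, -11)

(-22, -11)


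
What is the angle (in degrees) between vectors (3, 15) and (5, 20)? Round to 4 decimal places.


dot = 3*5 + 15*20 = 315
|u| = 15.2971, |v| = 20.6155
cos(angle) = 0.9989
angle = 2.7263 degrees

2.7263 degrees


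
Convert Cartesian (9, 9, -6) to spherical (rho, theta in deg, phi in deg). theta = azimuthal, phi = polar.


rho = sqrt(9^2 + 9^2 + (-6)^2) = 14.0712
theta = atan2(9, 9) = 45 deg
phi = acos(-6/14.0712) = 115.2394 deg

rho = 14.0712, theta = 45 deg, phi = 115.2394 deg


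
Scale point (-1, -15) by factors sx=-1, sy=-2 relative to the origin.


Scaling: (x*sx, y*sy) = (-1*-1, -15*-2) = (1, 30)

(1, 30)


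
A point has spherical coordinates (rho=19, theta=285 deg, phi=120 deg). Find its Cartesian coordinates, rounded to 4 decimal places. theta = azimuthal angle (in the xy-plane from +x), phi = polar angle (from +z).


x = 19 * sin(120) * cos(285) = 4.2587
y = 19 * sin(120) * sin(285) = -15.8938
z = 19 * cos(120) = -9.5

(4.2587, -15.8938, -9.5)


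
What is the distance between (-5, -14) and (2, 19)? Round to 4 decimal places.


d = sqrt((2--5)^2 + (19--14)^2) = 33.7343

33.7343


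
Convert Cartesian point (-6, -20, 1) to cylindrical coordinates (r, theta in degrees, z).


r = sqrt((-6)^2 + (-20)^2) = 20.8806
theta = atan2(-20, -6) = 253.3008 deg
z = 1

r = 20.8806, theta = 253.3008 deg, z = 1


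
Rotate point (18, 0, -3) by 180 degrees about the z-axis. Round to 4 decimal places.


x' = 18*cos(180) - 0*sin(180) = -18
y' = 18*sin(180) + 0*cos(180) = 0
z' = -3

(-18, 0, -3)


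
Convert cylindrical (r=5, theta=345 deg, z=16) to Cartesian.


x = 5 * cos(345) = 4.8296
y = 5 * sin(345) = -1.2941
z = 16

(4.8296, -1.2941, 16)


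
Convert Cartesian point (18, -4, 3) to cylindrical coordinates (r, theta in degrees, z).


r = sqrt(18^2 + (-4)^2) = 18.4391
theta = atan2(-4, 18) = 347.4712 deg
z = 3

r = 18.4391, theta = 347.4712 deg, z = 3


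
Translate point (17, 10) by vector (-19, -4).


Translation: (x+dx, y+dy) = (17+-19, 10+-4) = (-2, 6)

(-2, 6)


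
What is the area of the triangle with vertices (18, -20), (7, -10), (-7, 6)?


Area = |x1(y2-y3) + x2(y3-y1) + x3(y1-y2)| / 2
= |18*(-10-6) + 7*(6--20) + -7*(-20--10)| / 2
= 18

18


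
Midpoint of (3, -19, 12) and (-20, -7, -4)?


Midpoint = ((3+-20)/2, (-19+-7)/2, (12+-4)/2) = (-8.5, -13, 4)

(-8.5, -13, 4)


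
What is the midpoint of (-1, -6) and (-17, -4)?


Midpoint = ((-1+-17)/2, (-6+-4)/2) = (-9, -5)

(-9, -5)


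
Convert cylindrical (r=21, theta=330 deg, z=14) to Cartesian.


x = 21 * cos(330) = 18.1865
y = 21 * sin(330) = -10.5
z = 14

(18.1865, -10.5, 14)


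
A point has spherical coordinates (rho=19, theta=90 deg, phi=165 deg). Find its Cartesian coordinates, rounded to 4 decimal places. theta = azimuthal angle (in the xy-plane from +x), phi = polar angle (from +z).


x = 19 * sin(165) * cos(90) = 0
y = 19 * sin(165) * sin(90) = 4.9176
z = 19 * cos(165) = -18.3526

(0, 4.9176, -18.3526)


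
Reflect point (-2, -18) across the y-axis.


Reflection across y-axis: (x, y) -> (-x, y)
(-2, -18) -> (2, -18)

(2, -18)


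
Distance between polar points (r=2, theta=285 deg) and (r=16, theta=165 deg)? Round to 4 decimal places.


d = sqrt(r1^2 + r2^2 - 2*r1*r2*cos(t2-t1))
d = sqrt(2^2 + 16^2 - 2*2*16*cos(165-285)) = 17.088

17.088


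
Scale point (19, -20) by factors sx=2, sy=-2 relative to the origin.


Scaling: (x*sx, y*sy) = (19*2, -20*-2) = (38, 40)

(38, 40)


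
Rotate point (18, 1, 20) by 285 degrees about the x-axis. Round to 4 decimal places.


x' = 18
y' = 1*cos(285) - 20*sin(285) = 19.5773
z' = 1*sin(285) + 20*cos(285) = 4.2105

(18, 19.5773, 4.2105)


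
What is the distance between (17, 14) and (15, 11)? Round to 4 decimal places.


d = sqrt((15-17)^2 + (11-14)^2) = 3.6056

3.6056


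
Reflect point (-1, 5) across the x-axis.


Reflection across x-axis: (x, y) -> (x, -y)
(-1, 5) -> (-1, -5)

(-1, -5)


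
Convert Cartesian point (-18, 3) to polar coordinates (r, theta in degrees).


r = sqrt((-18)^2 + 3^2) = 18.2483
theta = atan2(3, -18) = 170.5377 degrees

r = 18.2483, theta = 170.5377 degrees


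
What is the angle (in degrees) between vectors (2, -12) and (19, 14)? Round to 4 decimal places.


dot = 2*19 + -12*14 = -130
|u| = 12.1655, |v| = 23.6008
cos(angle) = -0.4528
angle = 116.922 degrees

116.922 degrees


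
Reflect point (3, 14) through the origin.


Reflection through origin: (x, y) -> (-x, -y)
(3, 14) -> (-3, -14)

(-3, -14)


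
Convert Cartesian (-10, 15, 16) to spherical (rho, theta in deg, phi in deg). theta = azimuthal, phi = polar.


rho = sqrt((-10)^2 + 15^2 + 16^2) = 24.1039
theta = atan2(15, -10) = 123.6901 deg
phi = acos(16/24.1039) = 48.4103 deg

rho = 24.1039, theta = 123.6901 deg, phi = 48.4103 deg


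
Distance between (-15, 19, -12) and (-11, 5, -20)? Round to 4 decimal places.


d = sqrt((-11--15)^2 + (5-19)^2 + (-20--12)^2) = 16.6132

16.6132


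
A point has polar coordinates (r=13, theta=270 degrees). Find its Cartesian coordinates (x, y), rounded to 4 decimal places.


x = 13 * cos(270) = 0
y = 13 * sin(270) = -13

(0, -13)


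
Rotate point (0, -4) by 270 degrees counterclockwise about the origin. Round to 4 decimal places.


x' = 0*cos(270) - -4*sin(270) = -4
y' = 0*sin(270) + -4*cos(270) = 0

(-4, 0)


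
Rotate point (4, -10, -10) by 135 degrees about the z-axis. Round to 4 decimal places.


x' = 4*cos(135) - -10*sin(135) = 4.2426
y' = 4*sin(135) + -10*cos(135) = 9.8995
z' = -10

(4.2426, 9.8995, -10)


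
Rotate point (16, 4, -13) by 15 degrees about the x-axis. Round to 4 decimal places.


x' = 16
y' = 4*cos(15) - -13*sin(15) = 7.2284
z' = 4*sin(15) + -13*cos(15) = -11.5218

(16, 7.2284, -11.5218)


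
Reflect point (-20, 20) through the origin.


Reflection through origin: (x, y) -> (-x, -y)
(-20, 20) -> (20, -20)

(20, -20)


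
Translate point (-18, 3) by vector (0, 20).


Translation: (x+dx, y+dy) = (-18+0, 3+20) = (-18, 23)

(-18, 23)


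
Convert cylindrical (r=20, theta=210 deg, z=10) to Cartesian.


x = 20 * cos(210) = -17.3205
y = 20 * sin(210) = -10
z = 10

(-17.3205, -10, 10)


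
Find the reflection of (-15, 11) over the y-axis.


Reflection across y-axis: (x, y) -> (-x, y)
(-15, 11) -> (15, 11)

(15, 11)


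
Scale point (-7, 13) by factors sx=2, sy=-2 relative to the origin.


Scaling: (x*sx, y*sy) = (-7*2, 13*-2) = (-14, -26)

(-14, -26)


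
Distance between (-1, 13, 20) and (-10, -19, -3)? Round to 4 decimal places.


d = sqrt((-10--1)^2 + (-19-13)^2 + (-3-20)^2) = 40.4228

40.4228


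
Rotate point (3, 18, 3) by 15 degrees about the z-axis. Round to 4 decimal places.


x' = 3*cos(15) - 18*sin(15) = -1.761
y' = 3*sin(15) + 18*cos(15) = 18.1631
z' = 3

(-1.761, 18.1631, 3)


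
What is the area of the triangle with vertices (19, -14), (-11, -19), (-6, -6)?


Area = |x1(y2-y3) + x2(y3-y1) + x3(y1-y2)| / 2
= |19*(-19--6) + -11*(-6--14) + -6*(-14--19)| / 2
= 182.5

182.5


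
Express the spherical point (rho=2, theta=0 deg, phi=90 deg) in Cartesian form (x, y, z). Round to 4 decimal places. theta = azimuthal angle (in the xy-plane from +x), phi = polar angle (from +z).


x = 2 * sin(90) * cos(0) = 2
y = 2 * sin(90) * sin(0) = 0
z = 2 * cos(90) = 0

(2, 0, 0)


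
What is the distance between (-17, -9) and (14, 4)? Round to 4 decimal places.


d = sqrt((14--17)^2 + (4--9)^2) = 33.6155

33.6155


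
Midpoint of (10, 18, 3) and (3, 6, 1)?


Midpoint = ((10+3)/2, (18+6)/2, (3+1)/2) = (6.5, 12, 2)

(6.5, 12, 2)


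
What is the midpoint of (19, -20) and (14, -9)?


Midpoint = ((19+14)/2, (-20+-9)/2) = (16.5, -14.5)

(16.5, -14.5)


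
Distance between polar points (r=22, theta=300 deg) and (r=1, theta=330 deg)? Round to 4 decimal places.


d = sqrt(r1^2 + r2^2 - 2*r1*r2*cos(t2-t1))
d = sqrt(22^2 + 1^2 - 2*22*1*cos(330-300)) = 21.1399

21.1399


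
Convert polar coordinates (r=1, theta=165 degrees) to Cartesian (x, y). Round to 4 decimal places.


x = 1 * cos(165) = -0.9659
y = 1 * sin(165) = 0.2588

(-0.9659, 0.2588)


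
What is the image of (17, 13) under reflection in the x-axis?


Reflection across x-axis: (x, y) -> (x, -y)
(17, 13) -> (17, -13)

(17, -13)


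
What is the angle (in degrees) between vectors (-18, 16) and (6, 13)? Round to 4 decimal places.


dot = -18*6 + 16*13 = 100
|u| = 24.0832, |v| = 14.3178
cos(angle) = 0.29
angle = 73.1416 degrees

73.1416 degrees


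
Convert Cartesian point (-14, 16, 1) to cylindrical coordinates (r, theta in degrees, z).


r = sqrt((-14)^2 + 16^2) = 21.2603
theta = atan2(16, -14) = 131.1859 deg
z = 1

r = 21.2603, theta = 131.1859 deg, z = 1


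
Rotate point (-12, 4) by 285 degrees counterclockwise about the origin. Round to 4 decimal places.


x' = -12*cos(285) - 4*sin(285) = 0.7579
y' = -12*sin(285) + 4*cos(285) = 12.6264

(0.7579, 12.6264)


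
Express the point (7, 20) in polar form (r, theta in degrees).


r = sqrt(7^2 + 20^2) = 21.1896
theta = atan2(20, 7) = 70.71 degrees

r = 21.1896, theta = 70.71 degrees


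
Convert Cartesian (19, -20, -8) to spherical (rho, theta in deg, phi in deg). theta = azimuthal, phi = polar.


rho = sqrt(19^2 + (-20)^2 + (-8)^2) = 28.7228
theta = atan2(-20, 19) = 313.5312 deg
phi = acos(-8/28.7228) = 106.1721 deg

rho = 28.7228, theta = 313.5312 deg, phi = 106.1721 deg


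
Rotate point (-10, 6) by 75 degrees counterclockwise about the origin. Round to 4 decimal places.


x' = -10*cos(75) - 6*sin(75) = -8.3837
y' = -10*sin(75) + 6*cos(75) = -8.1063

(-8.3837, -8.1063)


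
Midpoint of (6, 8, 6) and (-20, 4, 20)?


Midpoint = ((6+-20)/2, (8+4)/2, (6+20)/2) = (-7, 6, 13)

(-7, 6, 13)


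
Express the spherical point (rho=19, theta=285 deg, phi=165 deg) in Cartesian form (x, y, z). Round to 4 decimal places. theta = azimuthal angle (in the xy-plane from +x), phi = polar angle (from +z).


x = 19 * sin(165) * cos(285) = 1.2728
y = 19 * sin(165) * sin(285) = -4.75
z = 19 * cos(165) = -18.3526

(1.2728, -4.75, -18.3526)


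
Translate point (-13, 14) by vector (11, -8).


Translation: (x+dx, y+dy) = (-13+11, 14+-8) = (-2, 6)

(-2, 6)


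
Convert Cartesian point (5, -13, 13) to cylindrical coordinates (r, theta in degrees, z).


r = sqrt(5^2 + (-13)^2) = 13.9284
theta = atan2(-13, 5) = 291.0375 deg
z = 13

r = 13.9284, theta = 291.0375 deg, z = 13


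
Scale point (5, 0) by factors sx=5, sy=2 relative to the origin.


Scaling: (x*sx, y*sy) = (5*5, 0*2) = (25, 0)

(25, 0)


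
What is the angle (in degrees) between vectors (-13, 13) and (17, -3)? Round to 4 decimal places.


dot = -13*17 + 13*-3 = -260
|u| = 18.3848, |v| = 17.2627
cos(angle) = -0.8192
angle = 145.008 degrees

145.008 degrees


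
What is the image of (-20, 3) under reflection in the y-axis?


Reflection across y-axis: (x, y) -> (-x, y)
(-20, 3) -> (20, 3)

(20, 3)


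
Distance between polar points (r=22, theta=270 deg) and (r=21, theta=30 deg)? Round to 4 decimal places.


d = sqrt(r1^2 + r2^2 - 2*r1*r2*cos(t2-t1))
d = sqrt(22^2 + 21^2 - 2*22*21*cos(30-270)) = 37.2424

37.2424


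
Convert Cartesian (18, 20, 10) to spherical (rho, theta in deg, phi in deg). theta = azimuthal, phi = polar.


rho = sqrt(18^2 + 20^2 + 10^2) = 28.7054
theta = atan2(20, 18) = 48.0128 deg
phi = acos(10/28.7054) = 69.6126 deg

rho = 28.7054, theta = 48.0128 deg, phi = 69.6126 deg


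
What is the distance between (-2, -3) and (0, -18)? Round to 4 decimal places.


d = sqrt((0--2)^2 + (-18--3)^2) = 15.1327

15.1327


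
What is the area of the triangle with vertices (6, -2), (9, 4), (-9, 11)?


Area = |x1(y2-y3) + x2(y3-y1) + x3(y1-y2)| / 2
= |6*(4-11) + 9*(11--2) + -9*(-2-4)| / 2
= 64.5

64.5


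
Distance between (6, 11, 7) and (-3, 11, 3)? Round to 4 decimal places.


d = sqrt((-3-6)^2 + (11-11)^2 + (3-7)^2) = 9.8489

9.8489


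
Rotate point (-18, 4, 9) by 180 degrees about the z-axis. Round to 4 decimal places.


x' = -18*cos(180) - 4*sin(180) = 18
y' = -18*sin(180) + 4*cos(180) = -4
z' = 9

(18, -4, 9)


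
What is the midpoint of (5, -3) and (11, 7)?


Midpoint = ((5+11)/2, (-3+7)/2) = (8, 2)

(8, 2)


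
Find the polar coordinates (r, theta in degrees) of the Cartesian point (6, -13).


r = sqrt(6^2 + (-13)^2) = 14.3178
theta = atan2(-13, 6) = 294.7751 degrees

r = 14.3178, theta = 294.7751 degrees


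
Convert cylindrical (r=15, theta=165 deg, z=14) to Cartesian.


x = 15 * cos(165) = -14.4889
y = 15 * sin(165) = 3.8823
z = 14

(-14.4889, 3.8823, 14)


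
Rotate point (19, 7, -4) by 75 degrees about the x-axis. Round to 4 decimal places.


x' = 19
y' = 7*cos(75) - -4*sin(75) = 5.6754
z' = 7*sin(75) + -4*cos(75) = 5.7262

(19, 5.6754, 5.7262)


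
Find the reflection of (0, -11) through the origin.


Reflection through origin: (x, y) -> (-x, -y)
(0, -11) -> (0, 11)

(0, 11)


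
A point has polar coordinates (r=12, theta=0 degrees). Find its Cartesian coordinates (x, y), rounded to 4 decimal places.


x = 12 * cos(0) = 12
y = 12 * sin(0) = 0

(12, 0)


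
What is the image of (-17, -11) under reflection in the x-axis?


Reflection across x-axis: (x, y) -> (x, -y)
(-17, -11) -> (-17, 11)

(-17, 11)


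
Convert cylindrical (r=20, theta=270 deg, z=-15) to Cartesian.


x = 20 * cos(270) = 0
y = 20 * sin(270) = -20
z = -15

(0, -20, -15)


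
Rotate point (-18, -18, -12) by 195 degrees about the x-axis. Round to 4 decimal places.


x' = -18
y' = -18*cos(195) - -12*sin(195) = 14.2808
z' = -18*sin(195) + -12*cos(195) = 16.2499

(-18, 14.2808, 16.2499)


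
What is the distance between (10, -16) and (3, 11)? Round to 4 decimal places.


d = sqrt((3-10)^2 + (11--16)^2) = 27.8927

27.8927


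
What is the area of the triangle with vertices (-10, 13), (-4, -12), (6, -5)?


Area = |x1(y2-y3) + x2(y3-y1) + x3(y1-y2)| / 2
= |-10*(-12--5) + -4*(-5-13) + 6*(13--12)| / 2
= 146

146


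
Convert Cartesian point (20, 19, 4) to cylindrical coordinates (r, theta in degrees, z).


r = sqrt(20^2 + 19^2) = 27.5862
theta = atan2(19, 20) = 43.5312 deg
z = 4

r = 27.5862, theta = 43.5312 deg, z = 4


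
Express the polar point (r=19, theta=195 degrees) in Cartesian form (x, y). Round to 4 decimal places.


x = 19 * cos(195) = -18.3526
y = 19 * sin(195) = -4.9176

(-18.3526, -4.9176)


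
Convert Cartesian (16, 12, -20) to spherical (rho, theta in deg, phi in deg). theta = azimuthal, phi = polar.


rho = sqrt(16^2 + 12^2 + (-20)^2) = 28.2843
theta = atan2(12, 16) = 36.8699 deg
phi = acos(-20/28.2843) = 135 deg

rho = 28.2843, theta = 36.8699 deg, phi = 135 deg


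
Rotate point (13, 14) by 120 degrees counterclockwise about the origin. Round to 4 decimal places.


x' = 13*cos(120) - 14*sin(120) = -18.6244
y' = 13*sin(120) + 14*cos(120) = 4.2583

(-18.6244, 4.2583)


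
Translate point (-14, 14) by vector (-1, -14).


Translation: (x+dx, y+dy) = (-14+-1, 14+-14) = (-15, 0)

(-15, 0)


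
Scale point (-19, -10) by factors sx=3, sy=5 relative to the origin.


Scaling: (x*sx, y*sy) = (-19*3, -10*5) = (-57, -50)

(-57, -50)


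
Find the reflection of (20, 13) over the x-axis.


Reflection across x-axis: (x, y) -> (x, -y)
(20, 13) -> (20, -13)

(20, -13)


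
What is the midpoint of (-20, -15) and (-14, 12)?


Midpoint = ((-20+-14)/2, (-15+12)/2) = (-17, -1.5)

(-17, -1.5)


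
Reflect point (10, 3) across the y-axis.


Reflection across y-axis: (x, y) -> (-x, y)
(10, 3) -> (-10, 3)

(-10, 3)


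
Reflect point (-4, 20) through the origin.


Reflection through origin: (x, y) -> (-x, -y)
(-4, 20) -> (4, -20)

(4, -20)


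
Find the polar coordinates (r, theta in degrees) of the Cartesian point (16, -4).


r = sqrt(16^2 + (-4)^2) = 16.4924
theta = atan2(-4, 16) = 345.9638 degrees

r = 16.4924, theta = 345.9638 degrees


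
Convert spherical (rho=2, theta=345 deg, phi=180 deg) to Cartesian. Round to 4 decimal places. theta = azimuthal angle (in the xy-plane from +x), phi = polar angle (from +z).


x = 2 * sin(180) * cos(345) = 0
y = 2 * sin(180) * sin(345) = 0
z = 2 * cos(180) = -2

(0, 0, -2)


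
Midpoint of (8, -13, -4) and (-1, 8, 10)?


Midpoint = ((8+-1)/2, (-13+8)/2, (-4+10)/2) = (3.5, -2.5, 3)

(3.5, -2.5, 3)


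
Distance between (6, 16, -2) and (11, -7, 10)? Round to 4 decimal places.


d = sqrt((11-6)^2 + (-7-16)^2 + (10--2)^2) = 26.4197

26.4197


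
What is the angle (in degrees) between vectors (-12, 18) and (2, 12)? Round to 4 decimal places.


dot = -12*2 + 18*12 = 192
|u| = 21.6333, |v| = 12.1655
cos(angle) = 0.7295
angle = 43.1524 degrees

43.1524 degrees


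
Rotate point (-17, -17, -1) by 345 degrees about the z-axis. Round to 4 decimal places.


x' = -17*cos(345) - -17*sin(345) = -20.8207
y' = -17*sin(345) + -17*cos(345) = -12.0208
z' = -1

(-20.8207, -12.0208, -1)


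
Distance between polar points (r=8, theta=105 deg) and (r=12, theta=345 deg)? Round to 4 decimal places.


d = sqrt(r1^2 + r2^2 - 2*r1*r2*cos(t2-t1))
d = sqrt(8^2 + 12^2 - 2*8*12*cos(345-105)) = 17.4356

17.4356


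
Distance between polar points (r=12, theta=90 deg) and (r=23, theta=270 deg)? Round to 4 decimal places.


d = sqrt(r1^2 + r2^2 - 2*r1*r2*cos(t2-t1))
d = sqrt(12^2 + 23^2 - 2*12*23*cos(270-90)) = 35

35


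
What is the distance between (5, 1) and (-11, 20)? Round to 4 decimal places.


d = sqrt((-11-5)^2 + (20-1)^2) = 24.8395

24.8395


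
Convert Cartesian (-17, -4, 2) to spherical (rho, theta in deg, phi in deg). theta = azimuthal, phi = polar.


rho = sqrt((-17)^2 + (-4)^2 + 2^2) = 17.5784
theta = atan2(-4, -17) = 193.2405 deg
phi = acos(2/17.5784) = 83.467 deg

rho = 17.5784, theta = 193.2405 deg, phi = 83.467 deg


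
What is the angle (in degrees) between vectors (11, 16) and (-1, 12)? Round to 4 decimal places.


dot = 11*-1 + 16*12 = 181
|u| = 19.4165, |v| = 12.0416
cos(angle) = 0.7741
angle = 39.2722 degrees

39.2722 degrees


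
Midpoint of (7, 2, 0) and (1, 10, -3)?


Midpoint = ((7+1)/2, (2+10)/2, (0+-3)/2) = (4, 6, -1.5)

(4, 6, -1.5)


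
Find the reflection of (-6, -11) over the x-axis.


Reflection across x-axis: (x, y) -> (x, -y)
(-6, -11) -> (-6, 11)

(-6, 11)


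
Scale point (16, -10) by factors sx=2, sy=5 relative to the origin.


Scaling: (x*sx, y*sy) = (16*2, -10*5) = (32, -50)

(32, -50)


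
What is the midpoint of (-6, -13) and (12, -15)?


Midpoint = ((-6+12)/2, (-13+-15)/2) = (3, -14)

(3, -14)


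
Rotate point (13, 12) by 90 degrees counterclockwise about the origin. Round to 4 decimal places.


x' = 13*cos(90) - 12*sin(90) = -12
y' = 13*sin(90) + 12*cos(90) = 13

(-12, 13)


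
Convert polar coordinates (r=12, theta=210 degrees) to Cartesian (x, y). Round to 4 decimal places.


x = 12 * cos(210) = -10.3923
y = 12 * sin(210) = -6

(-10.3923, -6)


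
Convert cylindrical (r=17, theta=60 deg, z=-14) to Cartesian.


x = 17 * cos(60) = 8.5
y = 17 * sin(60) = 14.7224
z = -14

(8.5, 14.7224, -14)


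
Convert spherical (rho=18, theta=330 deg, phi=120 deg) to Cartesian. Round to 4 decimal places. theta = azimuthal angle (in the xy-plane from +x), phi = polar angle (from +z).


x = 18 * sin(120) * cos(330) = 13.5
y = 18 * sin(120) * sin(330) = -7.7942
z = 18 * cos(120) = -9

(13.5, -7.7942, -9)


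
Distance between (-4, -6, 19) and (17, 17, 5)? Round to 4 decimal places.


d = sqrt((17--4)^2 + (17--6)^2 + (5-19)^2) = 34.1467

34.1467


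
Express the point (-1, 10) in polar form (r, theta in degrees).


r = sqrt((-1)^2 + 10^2) = 10.0499
theta = atan2(10, -1) = 95.7106 degrees

r = 10.0499, theta = 95.7106 degrees


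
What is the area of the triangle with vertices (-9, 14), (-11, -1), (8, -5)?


Area = |x1(y2-y3) + x2(y3-y1) + x3(y1-y2)| / 2
= |-9*(-1--5) + -11*(-5-14) + 8*(14--1)| / 2
= 146.5

146.5


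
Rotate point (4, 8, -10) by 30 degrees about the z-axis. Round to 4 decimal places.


x' = 4*cos(30) - 8*sin(30) = -0.5359
y' = 4*sin(30) + 8*cos(30) = 8.9282
z' = -10

(-0.5359, 8.9282, -10)


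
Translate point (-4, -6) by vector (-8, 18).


Translation: (x+dx, y+dy) = (-4+-8, -6+18) = (-12, 12)

(-12, 12)


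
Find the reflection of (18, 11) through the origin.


Reflection through origin: (x, y) -> (-x, -y)
(18, 11) -> (-18, -11)

(-18, -11)


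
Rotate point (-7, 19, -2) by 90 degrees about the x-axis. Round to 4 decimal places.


x' = -7
y' = 19*cos(90) - -2*sin(90) = 2
z' = 19*sin(90) + -2*cos(90) = 19

(-7, 2, 19)


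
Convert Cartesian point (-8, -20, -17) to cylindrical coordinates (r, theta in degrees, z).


r = sqrt((-8)^2 + (-20)^2) = 21.5407
theta = atan2(-20, -8) = 248.1986 deg
z = -17

r = 21.5407, theta = 248.1986 deg, z = -17


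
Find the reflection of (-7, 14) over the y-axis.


Reflection across y-axis: (x, y) -> (-x, y)
(-7, 14) -> (7, 14)

(7, 14)


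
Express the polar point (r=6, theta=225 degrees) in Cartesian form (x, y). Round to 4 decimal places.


x = 6 * cos(225) = -4.2426
y = 6 * sin(225) = -4.2426

(-4.2426, -4.2426)


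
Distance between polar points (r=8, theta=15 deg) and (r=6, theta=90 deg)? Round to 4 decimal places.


d = sqrt(r1^2 + r2^2 - 2*r1*r2*cos(t2-t1))
d = sqrt(8^2 + 6^2 - 2*8*6*cos(90-15)) = 8.6691

8.6691


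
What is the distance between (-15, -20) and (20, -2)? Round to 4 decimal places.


d = sqrt((20--15)^2 + (-2--20)^2) = 39.3573

39.3573


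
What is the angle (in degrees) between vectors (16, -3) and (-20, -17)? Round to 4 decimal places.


dot = 16*-20 + -3*-17 = -269
|u| = 16.2788, |v| = 26.2488
cos(angle) = -0.6295
angle = 129.0158 degrees

129.0158 degrees


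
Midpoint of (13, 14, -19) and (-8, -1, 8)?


Midpoint = ((13+-8)/2, (14+-1)/2, (-19+8)/2) = (2.5, 6.5, -5.5)

(2.5, 6.5, -5.5)


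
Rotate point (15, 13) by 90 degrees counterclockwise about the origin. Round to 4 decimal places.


x' = 15*cos(90) - 13*sin(90) = -13
y' = 15*sin(90) + 13*cos(90) = 15

(-13, 15)


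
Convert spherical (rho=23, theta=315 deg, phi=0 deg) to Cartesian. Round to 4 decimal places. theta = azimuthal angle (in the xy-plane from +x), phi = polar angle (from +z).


x = 23 * sin(0) * cos(315) = 0
y = 23 * sin(0) * sin(315) = 0
z = 23 * cos(0) = 23

(0, 0, 23)


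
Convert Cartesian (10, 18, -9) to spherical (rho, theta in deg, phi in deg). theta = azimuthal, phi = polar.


rho = sqrt(10^2 + 18^2 + (-9)^2) = 22.4722
theta = atan2(18, 10) = 60.9454 deg
phi = acos(-9/22.4722) = 113.6091 deg

rho = 22.4722, theta = 60.9454 deg, phi = 113.6091 deg


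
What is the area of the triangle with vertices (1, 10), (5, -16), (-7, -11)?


Area = |x1(y2-y3) + x2(y3-y1) + x3(y1-y2)| / 2
= |1*(-16--11) + 5*(-11-10) + -7*(10--16)| / 2
= 146

146


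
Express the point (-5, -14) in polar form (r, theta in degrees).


r = sqrt((-5)^2 + (-14)^2) = 14.8661
theta = atan2(-14, -5) = 250.3462 degrees

r = 14.8661, theta = 250.3462 degrees


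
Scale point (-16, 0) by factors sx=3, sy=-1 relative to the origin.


Scaling: (x*sx, y*sy) = (-16*3, 0*-1) = (-48, 0)

(-48, 0)


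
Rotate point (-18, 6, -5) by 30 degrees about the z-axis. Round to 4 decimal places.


x' = -18*cos(30) - 6*sin(30) = -18.5885
y' = -18*sin(30) + 6*cos(30) = -3.8038
z' = -5

(-18.5885, -3.8038, -5)


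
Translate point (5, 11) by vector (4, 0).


Translation: (x+dx, y+dy) = (5+4, 11+0) = (9, 11)

(9, 11)


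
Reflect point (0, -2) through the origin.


Reflection through origin: (x, y) -> (-x, -y)
(0, -2) -> (0, 2)

(0, 2)


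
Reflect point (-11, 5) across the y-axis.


Reflection across y-axis: (x, y) -> (-x, y)
(-11, 5) -> (11, 5)

(11, 5)


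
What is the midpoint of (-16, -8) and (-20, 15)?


Midpoint = ((-16+-20)/2, (-8+15)/2) = (-18, 3.5)

(-18, 3.5)


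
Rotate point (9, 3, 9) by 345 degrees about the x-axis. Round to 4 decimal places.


x' = 9
y' = 3*cos(345) - 9*sin(345) = 5.2271
z' = 3*sin(345) + 9*cos(345) = 7.9169

(9, 5.2271, 7.9169)


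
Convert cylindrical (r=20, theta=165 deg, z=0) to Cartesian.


x = 20 * cos(165) = -19.3185
y = 20 * sin(165) = 5.1764
z = 0

(-19.3185, 5.1764, 0)


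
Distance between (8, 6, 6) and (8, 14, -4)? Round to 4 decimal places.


d = sqrt((8-8)^2 + (14-6)^2 + (-4-6)^2) = 12.8062

12.8062


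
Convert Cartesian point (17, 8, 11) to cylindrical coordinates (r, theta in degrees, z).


r = sqrt(17^2 + 8^2) = 18.7883
theta = atan2(8, 17) = 25.2011 deg
z = 11

r = 18.7883, theta = 25.2011 deg, z = 11


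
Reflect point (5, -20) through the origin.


Reflection through origin: (x, y) -> (-x, -y)
(5, -20) -> (-5, 20)

(-5, 20)


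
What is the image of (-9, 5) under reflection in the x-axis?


Reflection across x-axis: (x, y) -> (x, -y)
(-9, 5) -> (-9, -5)

(-9, -5)


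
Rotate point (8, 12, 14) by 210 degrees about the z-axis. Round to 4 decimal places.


x' = 8*cos(210) - 12*sin(210) = -0.9282
y' = 8*sin(210) + 12*cos(210) = -14.3923
z' = 14

(-0.9282, -14.3923, 14)


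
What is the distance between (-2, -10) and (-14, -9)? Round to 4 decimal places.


d = sqrt((-14--2)^2 + (-9--10)^2) = 12.0416

12.0416


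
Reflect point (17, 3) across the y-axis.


Reflection across y-axis: (x, y) -> (-x, y)
(17, 3) -> (-17, 3)

(-17, 3)


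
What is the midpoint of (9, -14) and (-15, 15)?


Midpoint = ((9+-15)/2, (-14+15)/2) = (-3, 0.5)

(-3, 0.5)


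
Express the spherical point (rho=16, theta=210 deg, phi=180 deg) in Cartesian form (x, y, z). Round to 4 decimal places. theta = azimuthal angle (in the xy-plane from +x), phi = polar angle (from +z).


x = 16 * sin(180) * cos(210) = 0
y = 16 * sin(180) * sin(210) = 0
z = 16 * cos(180) = -16

(0, 0, -16)


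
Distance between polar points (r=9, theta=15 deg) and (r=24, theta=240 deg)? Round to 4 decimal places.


d = sqrt(r1^2 + r2^2 - 2*r1*r2*cos(t2-t1))
d = sqrt(9^2 + 24^2 - 2*9*24*cos(240-15)) = 31.0237

31.0237


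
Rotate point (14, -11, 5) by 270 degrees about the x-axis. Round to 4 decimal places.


x' = 14
y' = -11*cos(270) - 5*sin(270) = 5
z' = -11*sin(270) + 5*cos(270) = 11

(14, 5, 11)


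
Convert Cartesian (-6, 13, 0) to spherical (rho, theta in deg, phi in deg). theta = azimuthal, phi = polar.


rho = sqrt((-6)^2 + 13^2 + 0^2) = 14.3178
theta = atan2(13, -6) = 114.7751 deg
phi = acos(0/14.3178) = 90 deg

rho = 14.3178, theta = 114.7751 deg, phi = 90 deg


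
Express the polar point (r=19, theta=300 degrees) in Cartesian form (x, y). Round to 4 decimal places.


x = 19 * cos(300) = 9.5
y = 19 * sin(300) = -16.4545

(9.5, -16.4545)


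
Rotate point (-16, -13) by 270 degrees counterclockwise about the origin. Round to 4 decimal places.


x' = -16*cos(270) - -13*sin(270) = -13
y' = -16*sin(270) + -13*cos(270) = 16

(-13, 16)


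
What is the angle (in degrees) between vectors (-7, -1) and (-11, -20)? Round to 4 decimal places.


dot = -7*-11 + -1*-20 = 97
|u| = 7.0711, |v| = 22.8254
cos(angle) = 0.601
angle = 53.0591 degrees

53.0591 degrees


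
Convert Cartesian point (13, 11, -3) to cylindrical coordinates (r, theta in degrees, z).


r = sqrt(13^2 + 11^2) = 17.0294
theta = atan2(11, 13) = 40.2364 deg
z = -3

r = 17.0294, theta = 40.2364 deg, z = -3


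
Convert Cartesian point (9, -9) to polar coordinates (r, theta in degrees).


r = sqrt(9^2 + (-9)^2) = 12.7279
theta = atan2(-9, 9) = 315 degrees

r = 12.7279, theta = 315 degrees


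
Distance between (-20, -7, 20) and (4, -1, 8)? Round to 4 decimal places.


d = sqrt((4--20)^2 + (-1--7)^2 + (8-20)^2) = 27.4955

27.4955


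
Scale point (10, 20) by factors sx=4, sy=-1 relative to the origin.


Scaling: (x*sx, y*sy) = (10*4, 20*-1) = (40, -20)

(40, -20)


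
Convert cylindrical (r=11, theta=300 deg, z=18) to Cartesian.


x = 11 * cos(300) = 5.5
y = 11 * sin(300) = -9.5263
z = 18

(5.5, -9.5263, 18)


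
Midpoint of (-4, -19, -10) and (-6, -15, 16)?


Midpoint = ((-4+-6)/2, (-19+-15)/2, (-10+16)/2) = (-5, -17, 3)

(-5, -17, 3)


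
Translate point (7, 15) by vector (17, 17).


Translation: (x+dx, y+dy) = (7+17, 15+17) = (24, 32)

(24, 32)


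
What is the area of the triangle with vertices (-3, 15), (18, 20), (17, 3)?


Area = |x1(y2-y3) + x2(y3-y1) + x3(y1-y2)| / 2
= |-3*(20-3) + 18*(3-15) + 17*(15-20)| / 2
= 176

176


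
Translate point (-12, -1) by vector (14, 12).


Translation: (x+dx, y+dy) = (-12+14, -1+12) = (2, 11)

(2, 11)


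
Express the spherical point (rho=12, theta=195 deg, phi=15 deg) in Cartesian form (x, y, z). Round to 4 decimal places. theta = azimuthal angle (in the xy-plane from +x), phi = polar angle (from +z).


x = 12 * sin(15) * cos(195) = -3
y = 12 * sin(15) * sin(195) = -0.8038
z = 12 * cos(15) = 11.5911

(-3, -0.8038, 11.5911)


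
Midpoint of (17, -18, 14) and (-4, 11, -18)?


Midpoint = ((17+-4)/2, (-18+11)/2, (14+-18)/2) = (6.5, -3.5, -2)

(6.5, -3.5, -2)


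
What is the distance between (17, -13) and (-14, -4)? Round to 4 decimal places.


d = sqrt((-14-17)^2 + (-4--13)^2) = 32.28

32.28


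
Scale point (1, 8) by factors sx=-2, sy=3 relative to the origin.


Scaling: (x*sx, y*sy) = (1*-2, 8*3) = (-2, 24)

(-2, 24)


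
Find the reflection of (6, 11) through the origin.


Reflection through origin: (x, y) -> (-x, -y)
(6, 11) -> (-6, -11)

(-6, -11)


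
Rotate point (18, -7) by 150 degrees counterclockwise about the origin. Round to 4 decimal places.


x' = 18*cos(150) - -7*sin(150) = -12.0885
y' = 18*sin(150) + -7*cos(150) = 15.0622

(-12.0885, 15.0622)


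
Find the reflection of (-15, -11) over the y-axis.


Reflection across y-axis: (x, y) -> (-x, y)
(-15, -11) -> (15, -11)

(15, -11)


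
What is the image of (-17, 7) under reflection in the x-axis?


Reflection across x-axis: (x, y) -> (x, -y)
(-17, 7) -> (-17, -7)

(-17, -7)


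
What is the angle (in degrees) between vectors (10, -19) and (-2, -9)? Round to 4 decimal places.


dot = 10*-2 + -19*-9 = 151
|u| = 21.4709, |v| = 9.2195
cos(angle) = 0.7628
angle = 40.2873 degrees

40.2873 degrees


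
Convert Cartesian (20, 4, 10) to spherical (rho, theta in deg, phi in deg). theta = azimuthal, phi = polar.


rho = sqrt(20^2 + 4^2 + 10^2) = 22.7156
theta = atan2(4, 20) = 11.3099 deg
phi = acos(10/22.7156) = 63.8817 deg

rho = 22.7156, theta = 11.3099 deg, phi = 63.8817 deg


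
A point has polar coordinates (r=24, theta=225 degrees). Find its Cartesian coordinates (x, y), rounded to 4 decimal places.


x = 24 * cos(225) = -16.9706
y = 24 * sin(225) = -16.9706

(-16.9706, -16.9706)


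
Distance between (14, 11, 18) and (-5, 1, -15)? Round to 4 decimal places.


d = sqrt((-5-14)^2 + (1-11)^2 + (-15-18)^2) = 39.37

39.37


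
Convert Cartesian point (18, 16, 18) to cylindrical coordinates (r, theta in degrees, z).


r = sqrt(18^2 + 16^2) = 24.0832
theta = atan2(16, 18) = 41.6335 deg
z = 18

r = 24.0832, theta = 41.6335 deg, z = 18


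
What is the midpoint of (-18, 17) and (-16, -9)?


Midpoint = ((-18+-16)/2, (17+-9)/2) = (-17, 4)

(-17, 4)


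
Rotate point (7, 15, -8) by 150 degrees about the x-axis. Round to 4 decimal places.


x' = 7
y' = 15*cos(150) - -8*sin(150) = -8.9904
z' = 15*sin(150) + -8*cos(150) = 14.4282

(7, -8.9904, 14.4282)


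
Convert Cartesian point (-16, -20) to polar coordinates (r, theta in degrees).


r = sqrt((-16)^2 + (-20)^2) = 25.6125
theta = atan2(-20, -16) = 231.3402 degrees

r = 25.6125, theta = 231.3402 degrees


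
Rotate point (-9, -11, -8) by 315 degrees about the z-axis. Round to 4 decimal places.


x' = -9*cos(315) - -11*sin(315) = -14.1421
y' = -9*sin(315) + -11*cos(315) = -1.4142
z' = -8

(-14.1421, -1.4142, -8)


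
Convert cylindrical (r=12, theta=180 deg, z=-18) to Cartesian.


x = 12 * cos(180) = -12
y = 12 * sin(180) = 0
z = -18

(-12, 0, -18)


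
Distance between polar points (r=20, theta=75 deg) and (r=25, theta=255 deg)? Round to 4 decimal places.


d = sqrt(r1^2 + r2^2 - 2*r1*r2*cos(t2-t1))
d = sqrt(20^2 + 25^2 - 2*20*25*cos(255-75)) = 45

45


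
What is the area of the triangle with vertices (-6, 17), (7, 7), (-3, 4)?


Area = |x1(y2-y3) + x2(y3-y1) + x3(y1-y2)| / 2
= |-6*(7-4) + 7*(4-17) + -3*(17-7)| / 2
= 69.5

69.5


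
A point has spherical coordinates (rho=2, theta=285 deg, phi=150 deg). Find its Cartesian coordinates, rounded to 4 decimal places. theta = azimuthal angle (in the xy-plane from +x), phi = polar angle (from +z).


x = 2 * sin(150) * cos(285) = 0.2588
y = 2 * sin(150) * sin(285) = -0.9659
z = 2 * cos(150) = -1.7321

(0.2588, -0.9659, -1.7321)


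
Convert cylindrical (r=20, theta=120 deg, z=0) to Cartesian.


x = 20 * cos(120) = -10
y = 20 * sin(120) = 17.3205
z = 0

(-10, 17.3205, 0)


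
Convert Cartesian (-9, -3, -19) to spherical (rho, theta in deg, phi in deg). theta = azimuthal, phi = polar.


rho = sqrt((-9)^2 + (-3)^2 + (-19)^2) = 21.2368
theta = atan2(-3, -9) = 198.4349 deg
phi = acos(-19/21.2368) = 153.4667 deg

rho = 21.2368, theta = 198.4349 deg, phi = 153.4667 deg


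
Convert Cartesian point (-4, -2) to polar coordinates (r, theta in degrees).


r = sqrt((-4)^2 + (-2)^2) = 4.4721
theta = atan2(-2, -4) = 206.5651 degrees

r = 4.4721, theta = 206.5651 degrees


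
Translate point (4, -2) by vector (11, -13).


Translation: (x+dx, y+dy) = (4+11, -2+-13) = (15, -15)

(15, -15)


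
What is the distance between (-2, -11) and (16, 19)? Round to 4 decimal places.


d = sqrt((16--2)^2 + (19--11)^2) = 34.9857

34.9857


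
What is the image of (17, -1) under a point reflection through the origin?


Reflection through origin: (x, y) -> (-x, -y)
(17, -1) -> (-17, 1)

(-17, 1)


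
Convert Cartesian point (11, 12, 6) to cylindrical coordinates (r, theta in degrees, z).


r = sqrt(11^2 + 12^2) = 16.2788
theta = atan2(12, 11) = 47.4896 deg
z = 6

r = 16.2788, theta = 47.4896 deg, z = 6


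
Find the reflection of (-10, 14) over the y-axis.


Reflection across y-axis: (x, y) -> (-x, y)
(-10, 14) -> (10, 14)

(10, 14)


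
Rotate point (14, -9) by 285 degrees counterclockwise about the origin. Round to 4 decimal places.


x' = 14*cos(285) - -9*sin(285) = -5.0699
y' = 14*sin(285) + -9*cos(285) = -15.8523

(-5.0699, -15.8523)


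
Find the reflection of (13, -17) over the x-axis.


Reflection across x-axis: (x, y) -> (x, -y)
(13, -17) -> (13, 17)

(13, 17)


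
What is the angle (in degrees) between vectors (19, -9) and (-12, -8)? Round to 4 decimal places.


dot = 19*-12 + -9*-8 = -156
|u| = 21.0238, |v| = 14.4222
cos(angle) = -0.5145
angle = 120.9638 degrees

120.9638 degrees


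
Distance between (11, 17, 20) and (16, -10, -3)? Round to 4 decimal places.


d = sqrt((16-11)^2 + (-10-17)^2 + (-3-20)^2) = 35.819

35.819


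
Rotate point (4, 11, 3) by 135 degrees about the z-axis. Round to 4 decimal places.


x' = 4*cos(135) - 11*sin(135) = -10.6066
y' = 4*sin(135) + 11*cos(135) = -4.9497
z' = 3

(-10.6066, -4.9497, 3)


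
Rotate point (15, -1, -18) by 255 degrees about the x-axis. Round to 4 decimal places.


x' = 15
y' = -1*cos(255) - -18*sin(255) = -17.1278
z' = -1*sin(255) + -18*cos(255) = 5.6247

(15, -17.1278, 5.6247)


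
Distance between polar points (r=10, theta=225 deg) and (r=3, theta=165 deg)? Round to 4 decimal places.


d = sqrt(r1^2 + r2^2 - 2*r1*r2*cos(t2-t1))
d = sqrt(10^2 + 3^2 - 2*10*3*cos(165-225)) = 8.8882

8.8882
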